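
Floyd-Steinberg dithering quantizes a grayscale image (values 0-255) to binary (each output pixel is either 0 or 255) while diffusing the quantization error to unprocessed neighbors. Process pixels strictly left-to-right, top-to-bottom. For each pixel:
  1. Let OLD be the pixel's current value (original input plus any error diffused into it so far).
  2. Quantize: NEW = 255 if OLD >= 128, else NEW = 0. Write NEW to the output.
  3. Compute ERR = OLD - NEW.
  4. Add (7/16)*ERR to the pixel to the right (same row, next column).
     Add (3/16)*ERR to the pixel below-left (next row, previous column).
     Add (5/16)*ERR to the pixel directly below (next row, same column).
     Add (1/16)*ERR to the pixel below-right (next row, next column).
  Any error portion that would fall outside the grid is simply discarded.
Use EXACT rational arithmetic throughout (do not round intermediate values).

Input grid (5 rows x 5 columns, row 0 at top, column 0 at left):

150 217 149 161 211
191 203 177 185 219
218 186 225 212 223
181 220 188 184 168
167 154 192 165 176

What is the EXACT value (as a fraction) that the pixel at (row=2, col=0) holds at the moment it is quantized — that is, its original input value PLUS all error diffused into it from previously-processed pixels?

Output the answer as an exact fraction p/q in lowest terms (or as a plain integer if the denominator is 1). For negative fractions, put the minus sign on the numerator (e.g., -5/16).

(0,0): OLD=150 → NEW=255, ERR=-105
(0,1): OLD=2737/16 → NEW=255, ERR=-1343/16
(0,2): OLD=28743/256 → NEW=0, ERR=28743/256
(0,3): OLD=860657/4096 → NEW=255, ERR=-183823/4096
(0,4): OLD=12541335/65536 → NEW=255, ERR=-4170345/65536
(1,0): OLD=36467/256 → NEW=255, ERR=-28813/256
(1,1): OLD=290853/2048 → NEW=255, ERR=-231387/2048
(1,2): OLD=9764617/65536 → NEW=255, ERR=-6947063/65536
(1,3): OLD=31374613/262144 → NEW=0, ERR=31374613/262144
(1,4): OLD=1043003295/4194304 → NEW=255, ERR=-26544225/4194304
(2,0): OLD=5296743/32768 → NEW=255, ERR=-3059097/32768
Target (2,0): original=218, with diffused error = 5296743/32768

Answer: 5296743/32768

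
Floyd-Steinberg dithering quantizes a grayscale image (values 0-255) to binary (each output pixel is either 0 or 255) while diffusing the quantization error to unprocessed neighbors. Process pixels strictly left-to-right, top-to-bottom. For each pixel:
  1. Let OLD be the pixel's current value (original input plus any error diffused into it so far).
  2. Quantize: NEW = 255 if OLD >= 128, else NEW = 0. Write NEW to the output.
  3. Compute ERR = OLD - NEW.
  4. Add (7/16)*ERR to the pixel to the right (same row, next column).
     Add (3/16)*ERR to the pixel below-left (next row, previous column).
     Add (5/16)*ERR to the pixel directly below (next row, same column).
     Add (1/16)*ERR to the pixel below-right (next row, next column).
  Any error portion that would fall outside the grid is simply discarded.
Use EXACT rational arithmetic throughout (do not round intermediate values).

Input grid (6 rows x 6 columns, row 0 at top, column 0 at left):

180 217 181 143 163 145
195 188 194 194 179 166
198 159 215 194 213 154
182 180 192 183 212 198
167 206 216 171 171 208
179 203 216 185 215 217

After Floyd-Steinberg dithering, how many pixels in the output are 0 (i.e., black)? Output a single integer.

(0,0): OLD=180 → NEW=255, ERR=-75
(0,1): OLD=2947/16 → NEW=255, ERR=-1133/16
(0,2): OLD=38405/256 → NEW=255, ERR=-26875/256
(0,3): OLD=397603/4096 → NEW=0, ERR=397603/4096
(0,4): OLD=13465589/65536 → NEW=255, ERR=-3246091/65536
(0,5): OLD=129320883/1048576 → NEW=0, ERR=129320883/1048576
(1,0): OLD=40521/256 → NEW=255, ERR=-24759/256
(1,1): OLD=203135/2048 → NEW=0, ERR=203135/2048
(1,2): OLD=14310635/65536 → NEW=255, ERR=-2401045/65536
(1,3): OLD=50451599/262144 → NEW=255, ERR=-16395121/262144
(1,4): OLD=2774120013/16777216 → NEW=255, ERR=-1504070067/16777216
(1,5): OLD=43546466571/268435456 → NEW=255, ERR=-24904574709/268435456
(2,0): OLD=6107109/32768 → NEW=255, ERR=-2248731/32768
(2,1): OLD=154201511/1048576 → NEW=255, ERR=-113185369/1048576
(2,2): OLD=2529983925/16777216 → NEW=255, ERR=-1748206155/16777216
(2,3): OLD=14732859469/134217728 → NEW=0, ERR=14732859469/134217728
(2,4): OLD=909260133223/4294967296 → NEW=255, ERR=-185956527257/4294967296
(2,5): OLD=6903695812673/68719476736 → NEW=0, ERR=6903695812673/68719476736
(3,0): OLD=2354100245/16777216 → NEW=255, ERR=-1924089835/16777216
(3,1): OLD=9699477489/134217728 → NEW=0, ERR=9699477489/134217728
(3,2): OLD=219997903907/1073741824 → NEW=255, ERR=-53806261213/1073741824
(3,3): OLD=12420936086313/68719476736 → NEW=255, ERR=-5102530481367/68719476736
(3,4): OLD=105378270512265/549755813888 → NEW=255, ERR=-34809462029175/549755813888
(3,5): OLD=1750305581210983/8796093022208 → NEW=255, ERR=-492698139452057/8796093022208
(4,0): OLD=310764608283/2147483648 → NEW=255, ERR=-236843721957/2147483648
(4,1): OLD=5627037183071/34359738368 → NEW=255, ERR=-3134696100769/34359738368
(4,2): OLD=166049303630957/1099511627776 → NEW=255, ERR=-114326161451923/1099511627776
(4,3): OLD=1535823861265153/17592186044416 → NEW=0, ERR=1535823861265153/17592186044416
(4,4): OLD=49051037481767953/281474976710656 → NEW=255, ERR=-22725081579449327/281474976710656
(4,5): OLD=681019004565651159/4503599627370496 → NEW=255, ERR=-467398900413825321/4503599627370496
(5,0): OLD=70054704627085/549755813888 → NEW=0, ERR=70054704627085/549755813888
(5,1): OLD=3586185785674845/17592186044416 → NEW=255, ERR=-899821655651235/17592186044416
(5,2): OLD=24178128821995471/140737488355328 → NEW=255, ERR=-11709930708613169/140737488355328
(5,3): OLD=694650067974129365/4503599627370496 → NEW=255, ERR=-453767837005347115/4503599627370496
(5,4): OLD=1186121942500441685/9007199254740992 → NEW=255, ERR=-1110713867458511275/9007199254740992
(5,5): OLD=18096807125570513625/144115188075855872 → NEW=0, ERR=18096807125570513625/144115188075855872
Output grid:
  Row 0: ###.#.  (2 black, running=2)
  Row 1: #.####  (1 black, running=3)
  Row 2: ###.#.  (2 black, running=5)
  Row 3: #.####  (1 black, running=6)
  Row 4: ###.##  (1 black, running=7)
  Row 5: .####.  (2 black, running=9)

Answer: 9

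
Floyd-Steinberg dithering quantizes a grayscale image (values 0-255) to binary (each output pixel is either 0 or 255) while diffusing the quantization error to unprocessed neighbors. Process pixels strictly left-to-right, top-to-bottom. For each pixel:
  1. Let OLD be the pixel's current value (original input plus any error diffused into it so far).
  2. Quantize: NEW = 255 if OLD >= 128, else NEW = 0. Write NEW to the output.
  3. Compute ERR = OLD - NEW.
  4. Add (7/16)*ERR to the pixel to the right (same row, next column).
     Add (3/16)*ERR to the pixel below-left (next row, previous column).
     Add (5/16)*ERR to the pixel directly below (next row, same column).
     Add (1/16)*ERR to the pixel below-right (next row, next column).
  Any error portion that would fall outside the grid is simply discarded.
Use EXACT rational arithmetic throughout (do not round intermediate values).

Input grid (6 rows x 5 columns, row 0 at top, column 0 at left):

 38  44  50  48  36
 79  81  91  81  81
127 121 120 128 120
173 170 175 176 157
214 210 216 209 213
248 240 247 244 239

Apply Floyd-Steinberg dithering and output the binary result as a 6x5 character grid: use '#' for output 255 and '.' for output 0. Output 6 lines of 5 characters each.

Answer: .....
.#.#.
#.#.#
#.##.
#####
#####

Derivation:
(0,0): OLD=38 → NEW=0, ERR=38
(0,1): OLD=485/8 → NEW=0, ERR=485/8
(0,2): OLD=9795/128 → NEW=0, ERR=9795/128
(0,3): OLD=166869/2048 → NEW=0, ERR=166869/2048
(0,4): OLD=2347731/32768 → NEW=0, ERR=2347731/32768
(1,0): OLD=13087/128 → NEW=0, ERR=13087/128
(1,1): OLD=165273/1024 → NEW=255, ERR=-95847/1024
(1,2): OLD=3048397/32768 → NEW=0, ERR=3048397/32768
(1,3): OLD=21676585/131072 → NEW=255, ERR=-11746775/131072
(1,4): OLD=145276123/2097152 → NEW=0, ERR=145276123/2097152
(2,0): OLD=2316707/16384 → NEW=255, ERR=-1861213/16384
(2,1): OLD=34541809/524288 → NEW=0, ERR=34541809/524288
(2,2): OLD=1302262419/8388608 → NEW=255, ERR=-836832621/8388608
(2,3): OLD=10086775945/134217728 → NEW=0, ERR=10086775945/134217728
(2,4): OLD=362765131135/2147483648 → NEW=255, ERR=-184843199105/2147483648
(3,0): OLD=1257060531/8388608 → NEW=255, ERR=-882034509/8388608
(3,1): OLD=7971338999/67108864 → NEW=0, ERR=7971338999/67108864
(3,2): OLD=459564805645/2147483648 → NEW=255, ERR=-88043524595/2147483648
(3,3): OLD=683649075989/4294967296 → NEW=255, ERR=-411567584491/4294967296
(3,4): OLD=6382329595305/68719476736 → NEW=0, ERR=6382329595305/68719476736
(4,0): OLD=218413386973/1073741824 → NEW=255, ERR=-55390778147/1073741824
(4,1): OLD=7225556994973/34359738368 → NEW=255, ERR=-1536176288867/34359738368
(4,2): OLD=95154243349843/549755813888 → NEW=255, ERR=-45033489191597/549755813888
(4,3): OLD=1390382531217053/8796093022208 → NEW=255, ERR=-852621189445987/8796093022208
(4,4): OLD=27250537221520587/140737488355328 → NEW=255, ERR=-8637522309088053/140737488355328
(5,0): OLD=122868388474103/549755813888 → NEW=255, ERR=-17319344067337/549755813888
(5,1): OLD=851736133881573/4398046511104 → NEW=255, ERR=-269765726449947/4398046511104
(5,2): OLD=24431635619851085/140737488355328 → NEW=255, ERR=-11456423910757555/140737488355328
(5,3): OLD=90898337961976419/562949953421312 → NEW=255, ERR=-52653900160458141/562949953421312
(5,4): OLD=1556825118453585873/9007199254740992 → NEW=255, ERR=-740010691505367087/9007199254740992
Row 0: .....
Row 1: .#.#.
Row 2: #.#.#
Row 3: #.##.
Row 4: #####
Row 5: #####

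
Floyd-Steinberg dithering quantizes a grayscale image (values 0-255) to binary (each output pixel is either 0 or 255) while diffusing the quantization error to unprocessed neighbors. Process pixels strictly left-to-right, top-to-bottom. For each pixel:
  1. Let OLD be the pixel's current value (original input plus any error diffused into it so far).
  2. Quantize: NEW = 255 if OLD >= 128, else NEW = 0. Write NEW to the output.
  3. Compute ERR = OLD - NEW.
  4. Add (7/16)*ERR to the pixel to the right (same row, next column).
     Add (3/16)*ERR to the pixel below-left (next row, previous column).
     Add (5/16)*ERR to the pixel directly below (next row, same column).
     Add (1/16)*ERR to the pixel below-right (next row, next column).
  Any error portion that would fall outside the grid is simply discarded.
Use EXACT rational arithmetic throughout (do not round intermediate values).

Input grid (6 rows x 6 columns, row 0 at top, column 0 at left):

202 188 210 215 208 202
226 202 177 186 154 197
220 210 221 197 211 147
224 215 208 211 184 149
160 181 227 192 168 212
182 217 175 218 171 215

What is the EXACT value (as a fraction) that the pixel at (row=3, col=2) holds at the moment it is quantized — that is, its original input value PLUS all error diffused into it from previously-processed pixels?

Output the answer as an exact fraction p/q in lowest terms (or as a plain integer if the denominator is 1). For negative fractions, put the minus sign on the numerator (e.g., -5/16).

(0,0): OLD=202 → NEW=255, ERR=-53
(0,1): OLD=2637/16 → NEW=255, ERR=-1443/16
(0,2): OLD=43659/256 → NEW=255, ERR=-21621/256
(0,3): OLD=729293/4096 → NEW=255, ERR=-315187/4096
(0,4): OLD=11425179/65536 → NEW=255, ERR=-5286501/65536
(0,5): OLD=174806845/1048576 → NEW=255, ERR=-92580035/1048576
(1,0): OLD=49287/256 → NEW=255, ERR=-15993/256
(1,1): OLD=260785/2048 → NEW=0, ERR=260785/2048
(1,2): OLD=12206213/65536 → NEW=255, ERR=-4505467/65536
(1,3): OLD=29221857/262144 → NEW=0, ERR=29221857/262144
(1,4): OLD=2620555203/16777216 → NEW=255, ERR=-1657634877/16777216
(1,5): OLD=32518593637/268435456 → NEW=0, ERR=32518593637/268435456
(2,0): OLD=7351595/32768 → NEW=255, ERR=-1004245/32768
(2,1): OLD=230256521/1048576 → NEW=255, ERR=-37130359/1048576
(2,2): OLD=3571599067/16777216 → NEW=255, ERR=-706591013/16777216
(2,3): OLD=25580168899/134217728 → NEW=255, ERR=-8645351741/134217728
(2,4): OLD=780071347401/4294967296 → NEW=255, ERR=-315145313079/4294967296
(2,5): OLD=10072878851087/68719476736 → NEW=255, ERR=-7450587716593/68719476736
(3,0): OLD=3486026107/16777216 → NEW=255, ERR=-792163973/16777216
(3,1): OLD=23282050015/134217728 → NEW=255, ERR=-10943470625/134217728
(3,2): OLD=155559961357/1073741824 → NEW=255, ERR=-118244203763/1073741824
Target (3,2): original=208, with diffused error = 155559961357/1073741824

Answer: 155559961357/1073741824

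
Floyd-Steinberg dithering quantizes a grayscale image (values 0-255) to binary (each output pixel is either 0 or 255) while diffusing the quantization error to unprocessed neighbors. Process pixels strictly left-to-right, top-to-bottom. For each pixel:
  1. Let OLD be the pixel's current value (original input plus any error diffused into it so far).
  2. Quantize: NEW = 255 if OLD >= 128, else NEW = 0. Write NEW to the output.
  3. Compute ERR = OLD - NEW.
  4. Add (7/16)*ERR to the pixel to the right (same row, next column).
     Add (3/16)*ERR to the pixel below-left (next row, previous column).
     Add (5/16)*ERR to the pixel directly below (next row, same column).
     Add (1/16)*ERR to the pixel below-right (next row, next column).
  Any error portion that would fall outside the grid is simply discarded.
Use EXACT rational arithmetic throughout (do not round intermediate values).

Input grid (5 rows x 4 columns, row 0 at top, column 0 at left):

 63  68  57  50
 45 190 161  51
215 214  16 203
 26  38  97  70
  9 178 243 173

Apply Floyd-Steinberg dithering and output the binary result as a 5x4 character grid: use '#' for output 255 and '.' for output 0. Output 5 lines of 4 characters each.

(0,0): OLD=63 → NEW=0, ERR=63
(0,1): OLD=1529/16 → NEW=0, ERR=1529/16
(0,2): OLD=25295/256 → NEW=0, ERR=25295/256
(0,3): OLD=381865/4096 → NEW=0, ERR=381865/4096
(1,0): OLD=21147/256 → NEW=0, ERR=21147/256
(1,1): OLD=570301/2048 → NEW=255, ERR=48061/2048
(1,2): OLD=14784769/65536 → NEW=255, ERR=-1926911/65536
(1,3): OLD=77013719/1048576 → NEW=0, ERR=77013719/1048576
(2,0): OLD=8035183/32768 → NEW=255, ERR=-320657/32768
(2,1): OLD=227228725/1048576 → NEW=255, ERR=-40158155/1048576
(2,2): OLD=11102985/2097152 → NEW=0, ERR=11102985/2097152
(2,3): OLD=7597746629/33554432 → NEW=255, ERR=-958633531/33554432
(3,0): OLD=264428031/16777216 → NEW=0, ERR=264428031/16777216
(3,1): OLD=8941186401/268435456 → NEW=0, ERR=8941186401/268435456
(3,2): OLD=453018350495/4294967296 → NEW=0, ERR=453018350495/4294967296
(3,3): OLD=7390705278425/68719476736 → NEW=0, ERR=7390705278425/68719476736
(4,0): OLD=86632507347/4294967296 → NEW=0, ERR=86632507347/4294967296
(4,1): OLD=7490268974969/34359738368 → NEW=255, ERR=-1271464308871/34359738368
(4,2): OLD=310083352818905/1099511627776 → NEW=255, ERR=29707887736025/1099511627776
(4,3): OLD=3958632519836863/17592186044416 → NEW=255, ERR=-527374921489217/17592186044416
Row 0: ....
Row 1: .##.
Row 2: ##.#
Row 3: ....
Row 4: .###

Answer: ....
.##.
##.#
....
.###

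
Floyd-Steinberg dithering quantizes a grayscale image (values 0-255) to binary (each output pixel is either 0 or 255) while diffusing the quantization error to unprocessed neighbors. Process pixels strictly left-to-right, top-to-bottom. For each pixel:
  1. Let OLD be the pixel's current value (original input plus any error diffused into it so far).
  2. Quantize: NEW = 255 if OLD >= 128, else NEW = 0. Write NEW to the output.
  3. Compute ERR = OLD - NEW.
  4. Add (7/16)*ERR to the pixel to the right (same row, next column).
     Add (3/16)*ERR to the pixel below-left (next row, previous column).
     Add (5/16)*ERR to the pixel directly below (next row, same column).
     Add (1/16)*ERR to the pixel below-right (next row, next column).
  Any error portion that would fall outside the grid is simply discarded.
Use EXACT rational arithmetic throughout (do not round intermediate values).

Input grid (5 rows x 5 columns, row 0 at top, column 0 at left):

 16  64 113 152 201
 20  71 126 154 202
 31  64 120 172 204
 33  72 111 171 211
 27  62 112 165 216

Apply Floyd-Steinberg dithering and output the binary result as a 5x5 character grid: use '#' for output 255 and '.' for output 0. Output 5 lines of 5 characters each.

Answer: ..#.#
..###
...#.
.#.##
..#.#

Derivation:
(0,0): OLD=16 → NEW=0, ERR=16
(0,1): OLD=71 → NEW=0, ERR=71
(0,2): OLD=2305/16 → NEW=255, ERR=-1775/16
(0,3): OLD=26487/256 → NEW=0, ERR=26487/256
(0,4): OLD=1008705/4096 → NEW=255, ERR=-35775/4096
(1,0): OLD=613/16 → NEW=0, ERR=613/16
(1,1): OLD=11539/128 → NEW=0, ERR=11539/128
(1,2): OLD=633279/4096 → NEW=255, ERR=-411201/4096
(1,3): OLD=2192843/16384 → NEW=255, ERR=-1985077/16384
(1,4): OLD=40037217/262144 → NEW=255, ERR=-26809503/262144
(2,0): OLD=122625/2048 → NEW=0, ERR=122625/2048
(2,1): OLD=6680619/65536 → NEW=0, ERR=6680619/65536
(2,2): OLD=121784417/1048576 → NEW=0, ERR=121784417/1048576
(2,3): OLD=2675965939/16777216 → NEW=255, ERR=-1602224141/16777216
(2,4): OLD=32933504229/268435456 → NEW=0, ERR=32933504229/268435456
(3,0): OLD=74264865/1048576 → NEW=0, ERR=74264865/1048576
(3,1): OLD=1345200189/8388608 → NEW=255, ERR=-793894851/8388608
(3,2): OLD=25328127103/268435456 → NEW=0, ERR=25328127103/268435456
(3,3): OLD=114191961187/536870912 → NEW=255, ERR=-22710121373/536870912
(3,4): OLD=1931569219079/8589934592 → NEW=255, ERR=-258864101881/8589934592
(4,0): OLD=4212788703/134217728 → NEW=0, ERR=4212788703/134217728
(4,1): OLD=293240024783/4294967296 → NEW=0, ERR=293240024783/4294967296
(4,2): OLD=10823994659489/68719476736 → NEW=255, ERR=-6699471908191/68719476736
(4,3): OLD=120259899640207/1099511627776 → NEW=0, ERR=120259899640207/1099511627776
(4,4): OLD=4429548129299561/17592186044416 → NEW=255, ERR=-56459312026519/17592186044416
Row 0: ..#.#
Row 1: ..###
Row 2: ...#.
Row 3: .#.##
Row 4: ..#.#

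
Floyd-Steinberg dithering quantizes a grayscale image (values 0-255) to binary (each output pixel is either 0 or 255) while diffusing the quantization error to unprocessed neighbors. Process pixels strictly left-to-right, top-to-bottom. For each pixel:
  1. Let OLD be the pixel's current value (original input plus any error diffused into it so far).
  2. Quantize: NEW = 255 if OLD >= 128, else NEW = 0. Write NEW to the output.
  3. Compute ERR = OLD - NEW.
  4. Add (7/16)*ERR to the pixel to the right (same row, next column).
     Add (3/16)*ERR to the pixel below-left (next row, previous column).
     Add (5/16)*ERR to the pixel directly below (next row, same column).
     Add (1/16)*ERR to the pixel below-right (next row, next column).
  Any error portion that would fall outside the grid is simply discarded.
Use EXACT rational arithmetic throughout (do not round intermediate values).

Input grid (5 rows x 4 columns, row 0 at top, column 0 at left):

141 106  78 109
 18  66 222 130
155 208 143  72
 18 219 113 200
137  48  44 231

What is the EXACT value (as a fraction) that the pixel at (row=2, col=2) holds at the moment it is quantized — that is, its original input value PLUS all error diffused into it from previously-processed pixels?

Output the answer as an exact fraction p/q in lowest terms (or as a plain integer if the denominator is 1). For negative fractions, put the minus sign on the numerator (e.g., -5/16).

(0,0): OLD=141 → NEW=255, ERR=-114
(0,1): OLD=449/8 → NEW=0, ERR=449/8
(0,2): OLD=13127/128 → NEW=0, ERR=13127/128
(0,3): OLD=315121/2048 → NEW=255, ERR=-207119/2048
(1,0): OLD=-909/128 → NEW=0, ERR=-909/128
(1,1): OLD=94757/1024 → NEW=0, ERR=94757/1024
(1,2): OLD=9144841/32768 → NEW=255, ERR=789001/32768
(1,3): OLD=60471439/524288 → NEW=0, ERR=60471439/524288
(2,0): OLD=2787431/16384 → NEW=255, ERR=-1390489/16384
(2,1): OLD=106880477/524288 → NEW=255, ERR=-26812963/524288
(2,2): OLD=163116273/1048576 → NEW=255, ERR=-104270607/1048576
Target (2,2): original=143, with diffused error = 163116273/1048576

Answer: 163116273/1048576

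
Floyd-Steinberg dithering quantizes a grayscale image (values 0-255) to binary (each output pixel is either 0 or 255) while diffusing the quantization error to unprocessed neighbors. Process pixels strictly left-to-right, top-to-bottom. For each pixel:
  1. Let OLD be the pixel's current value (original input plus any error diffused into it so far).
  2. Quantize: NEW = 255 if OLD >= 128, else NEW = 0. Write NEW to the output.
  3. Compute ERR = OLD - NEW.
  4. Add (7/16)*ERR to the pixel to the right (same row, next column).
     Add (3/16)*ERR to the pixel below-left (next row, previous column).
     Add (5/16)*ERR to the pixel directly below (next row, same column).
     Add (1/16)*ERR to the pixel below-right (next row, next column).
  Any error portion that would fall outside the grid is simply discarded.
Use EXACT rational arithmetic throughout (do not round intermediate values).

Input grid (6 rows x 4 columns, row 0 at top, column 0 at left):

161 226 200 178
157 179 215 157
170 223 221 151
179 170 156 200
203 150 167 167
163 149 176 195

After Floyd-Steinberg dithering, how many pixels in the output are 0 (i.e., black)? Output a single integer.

(0,0): OLD=161 → NEW=255, ERR=-94
(0,1): OLD=1479/8 → NEW=255, ERR=-561/8
(0,2): OLD=21673/128 → NEW=255, ERR=-10967/128
(0,3): OLD=287775/2048 → NEW=255, ERR=-234465/2048
(1,0): OLD=14653/128 → NEW=0, ERR=14653/128
(1,1): OLD=189675/1024 → NEW=255, ERR=-71445/1024
(1,2): OLD=4320519/32768 → NEW=255, ERR=-4035321/32768
(1,3): OLD=32501217/524288 → NEW=0, ERR=32501217/524288
(2,0): OLD=3157065/16384 → NEW=255, ERR=-1020855/16384
(2,1): OLD=82838259/524288 → NEW=255, ERR=-50855181/524288
(2,2): OLD=154499279/1048576 → NEW=255, ERR=-112887601/1048576
(2,3): OLD=1939028307/16777216 → NEW=0, ERR=1939028307/16777216
(3,0): OLD=1185658489/8388608 → NEW=255, ERR=-953436551/8388608
(3,1): OLD=8842563239/134217728 → NEW=0, ERR=8842563239/134217728
(3,2): OLD=358175080153/2147483648 → NEW=255, ERR=-189433250087/2147483648
(3,3): OLD=6555699232623/34359738368 → NEW=255, ERR=-2206034051217/34359738368
(4,0): OLD=386191946181/2147483648 → NEW=255, ERR=-161416384059/2147483648
(4,1): OLD=1959535809295/17179869184 → NEW=0, ERR=1959535809295/17179869184
(4,2): OLD=99733656277999/549755813888 → NEW=255, ERR=-40454076263441/549755813888
(4,3): OLD=960791364745017/8796093022208 → NEW=0, ERR=960791364745017/8796093022208
(5,0): OLD=44227050897397/274877906944 → NEW=255, ERR=-25866815373323/274877906944
(5,1): OLD=1099323351460243/8796093022208 → NEW=0, ERR=1099323351460243/8796093022208
(5,2): OLD=1034824741821195/4398046511104 → NEW=255, ERR=-86677118510325/4398046511104
(5,3): OLD=30387022173654439/140737488355328 → NEW=255, ERR=-5501037356954201/140737488355328
Output grid:
  Row 0: ####  (0 black, running=0)
  Row 1: .##.  (2 black, running=2)
  Row 2: ###.  (1 black, running=3)
  Row 3: #.##  (1 black, running=4)
  Row 4: #.#.  (2 black, running=6)
  Row 5: #.##  (1 black, running=7)

Answer: 7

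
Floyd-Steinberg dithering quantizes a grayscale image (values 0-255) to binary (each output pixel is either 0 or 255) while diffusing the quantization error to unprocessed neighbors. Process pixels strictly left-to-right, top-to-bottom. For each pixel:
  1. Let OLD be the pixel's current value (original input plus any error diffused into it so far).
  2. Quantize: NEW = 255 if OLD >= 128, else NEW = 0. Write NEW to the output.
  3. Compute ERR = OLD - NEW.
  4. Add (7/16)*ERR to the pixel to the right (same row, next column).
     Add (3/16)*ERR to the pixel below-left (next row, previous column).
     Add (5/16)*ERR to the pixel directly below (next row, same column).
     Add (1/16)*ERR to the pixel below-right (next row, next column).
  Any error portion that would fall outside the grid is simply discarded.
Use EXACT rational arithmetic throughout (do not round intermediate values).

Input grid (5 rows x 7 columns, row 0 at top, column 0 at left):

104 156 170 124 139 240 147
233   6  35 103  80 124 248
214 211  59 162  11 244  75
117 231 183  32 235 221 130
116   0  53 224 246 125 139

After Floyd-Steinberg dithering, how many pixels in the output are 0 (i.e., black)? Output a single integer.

(0,0): OLD=104 → NEW=0, ERR=104
(0,1): OLD=403/2 → NEW=255, ERR=-107/2
(0,2): OLD=4691/32 → NEW=255, ERR=-3469/32
(0,3): OLD=39205/512 → NEW=0, ERR=39205/512
(0,4): OLD=1413123/8192 → NEW=255, ERR=-675837/8192
(0,5): OLD=26726421/131072 → NEW=255, ERR=-6696939/131072
(0,6): OLD=261402771/2097152 → NEW=0, ERR=261402771/2097152
(1,0): OLD=8175/32 → NEW=255, ERR=15/32
(1,1): OLD=-6231/256 → NEW=0, ERR=-6231/256
(1,2): OLD=12189/8192 → NEW=0, ERR=12189/8192
(1,3): OLD=3451641/32768 → NEW=0, ERR=3451641/32768
(1,4): OLD=200296811/2097152 → NEW=0, ERR=200296811/2097152
(1,5): OLD=2819133083/16777216 → NEW=255, ERR=-1459056997/16777216
(1,6): OLD=65957496757/268435456 → NEW=255, ERR=-2493544523/268435456
(2,0): OLD=858451/4096 → NEW=255, ERR=-186029/4096
(2,1): OLD=24095233/131072 → NEW=255, ERR=-9328127/131072
(2,2): OLD=97639619/2097152 → NEW=0, ERR=97639619/2097152
(2,3): OLD=3913915627/16777216 → NEW=255, ERR=-364274453/16777216
(2,4): OLD=2902405243/134217728 → NEW=0, ERR=2902405243/134217728
(2,5): OLD=990038492105/4294967296 → NEW=255, ERR=-105178168375/4294967296
(2,6): OLD=3844711423503/68719476736 → NEW=0, ERR=3844711423503/68719476736
(3,0): OLD=187617763/2097152 → NEW=0, ERR=187617763/2097152
(3,1): OLD=4257909991/16777216 → NEW=255, ERR=-20280089/16777216
(3,2): OLD=25300244485/134217728 → NEW=255, ERR=-8925276155/134217728
(3,3): OLD=1656929219/536870912 → NEW=0, ERR=1656929219/536870912
(3,4): OLD=16297461143011/68719476736 → NEW=255, ERR=-1226005424669/68719476736
(3,5): OLD=119507972025369/549755813888 → NEW=255, ERR=-20679760516071/549755813888
(3,6): OLD=1139059420662663/8796093022208 → NEW=255, ERR=-1103944300000377/8796093022208
(4,0): OLD=38582383149/268435456 → NEW=255, ERR=-29868658131/268435456
(4,1): OLD=-240239597303/4294967296 → NEW=0, ERR=-240239597303/4294967296
(4,2): OLD=566985499559/68719476736 → NEW=0, ERR=566985499559/68719476736
(4,3): OLD=121536090076765/549755813888 → NEW=255, ERR=-18651642464675/549755813888
(4,4): OLD=961947291597863/4398046511104 → NEW=255, ERR=-159554568733657/4398046511104
(4,5): OLD=10235279646500359/140737488355328 → NEW=0, ERR=10235279646500359/140737488355328
(4,6): OLD=291037568935607649/2251799813685248 → NEW=255, ERR=-283171383554130591/2251799813685248
Output grid:
  Row 0: .##.##.  (3 black, running=3)
  Row 1: #....##  (4 black, running=7)
  Row 2: ##.#.#.  (3 black, running=10)
  Row 3: .##.###  (2 black, running=12)
  Row 4: #..##.#  (3 black, running=15)

Answer: 15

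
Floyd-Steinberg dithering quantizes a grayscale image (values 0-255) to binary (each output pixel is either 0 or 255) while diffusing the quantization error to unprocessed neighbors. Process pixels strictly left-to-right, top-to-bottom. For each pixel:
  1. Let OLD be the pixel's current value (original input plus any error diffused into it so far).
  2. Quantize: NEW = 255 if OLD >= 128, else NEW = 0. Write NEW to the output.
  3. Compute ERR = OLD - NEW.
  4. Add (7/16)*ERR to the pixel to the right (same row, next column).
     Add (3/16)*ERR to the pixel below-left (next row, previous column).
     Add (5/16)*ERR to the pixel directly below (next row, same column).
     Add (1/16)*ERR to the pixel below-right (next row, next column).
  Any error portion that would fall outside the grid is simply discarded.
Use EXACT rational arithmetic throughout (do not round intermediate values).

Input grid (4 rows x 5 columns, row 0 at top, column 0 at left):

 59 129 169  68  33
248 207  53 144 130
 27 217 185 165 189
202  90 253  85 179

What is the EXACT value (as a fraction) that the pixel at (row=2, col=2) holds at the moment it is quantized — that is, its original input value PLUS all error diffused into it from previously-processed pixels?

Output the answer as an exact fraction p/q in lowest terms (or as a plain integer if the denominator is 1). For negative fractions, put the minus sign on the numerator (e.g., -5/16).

Answer: 3206481275/16777216

Derivation:
(0,0): OLD=59 → NEW=0, ERR=59
(0,1): OLD=2477/16 → NEW=255, ERR=-1603/16
(0,2): OLD=32043/256 → NEW=0, ERR=32043/256
(0,3): OLD=502829/4096 → NEW=0, ERR=502829/4096
(0,4): OLD=5682491/65536 → NEW=0, ERR=5682491/65536
(1,0): OLD=63399/256 → NEW=255, ERR=-1881/256
(1,1): OLD=408849/2048 → NEW=255, ERR=-113391/2048
(1,2): OLD=5547493/65536 → NEW=0, ERR=5547493/65536
(1,3): OLD=63826049/262144 → NEW=255, ERR=-3020671/262144
(1,4): OLD=669945699/4194304 → NEW=255, ERR=-399601821/4194304
(2,0): OLD=469323/32768 → NEW=0, ERR=469323/32768
(2,1): OLD=232129897/1048576 → NEW=255, ERR=-35256983/1048576
(2,2): OLD=3206481275/16777216 → NEW=255, ERR=-1071708805/16777216
Target (2,2): original=185, with diffused error = 3206481275/16777216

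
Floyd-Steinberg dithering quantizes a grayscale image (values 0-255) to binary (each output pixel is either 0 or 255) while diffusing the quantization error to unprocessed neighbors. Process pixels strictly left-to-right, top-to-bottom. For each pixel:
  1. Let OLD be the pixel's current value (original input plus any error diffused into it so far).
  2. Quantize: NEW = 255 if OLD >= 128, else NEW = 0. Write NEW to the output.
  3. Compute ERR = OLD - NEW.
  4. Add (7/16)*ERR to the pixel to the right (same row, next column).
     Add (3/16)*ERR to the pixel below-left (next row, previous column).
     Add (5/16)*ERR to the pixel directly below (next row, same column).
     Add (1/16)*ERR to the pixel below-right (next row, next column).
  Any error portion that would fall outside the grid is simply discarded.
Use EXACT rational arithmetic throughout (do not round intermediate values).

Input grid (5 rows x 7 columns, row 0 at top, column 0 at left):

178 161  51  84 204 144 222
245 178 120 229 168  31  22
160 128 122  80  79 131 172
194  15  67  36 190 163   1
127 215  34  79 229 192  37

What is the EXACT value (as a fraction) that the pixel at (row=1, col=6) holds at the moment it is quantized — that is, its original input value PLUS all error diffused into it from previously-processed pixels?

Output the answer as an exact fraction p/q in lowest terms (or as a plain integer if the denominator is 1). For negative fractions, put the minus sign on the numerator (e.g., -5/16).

(0,0): OLD=178 → NEW=255, ERR=-77
(0,1): OLD=2037/16 → NEW=0, ERR=2037/16
(0,2): OLD=27315/256 → NEW=0, ERR=27315/256
(0,3): OLD=535269/4096 → NEW=255, ERR=-509211/4096
(0,4): OLD=9804867/65536 → NEW=255, ERR=-6906813/65536
(0,5): OLD=102647253/1048576 → NEW=0, ERR=102647253/1048576
(0,6): OLD=4443072723/16777216 → NEW=255, ERR=164882643/16777216
(1,0): OLD=62671/256 → NEW=255, ERR=-2609/256
(1,1): OLD=468009/2048 → NEW=255, ERR=-54231/2048
(1,2): OLD=8284125/65536 → NEW=0, ERR=8284125/65536
(1,3): OLD=60912025/262144 → NEW=255, ERR=-5934695/262144
(1,4): OLD=2277439531/16777216 → NEW=255, ERR=-2000750549/16777216
(1,5): OLD=627264667/134217728 → NEW=0, ERR=627264667/134217728
(1,6): OLD=71369647029/2147483648 → NEW=0, ERR=71369647029/2147483648
Target (1,6): original=22, with diffused error = 71369647029/2147483648

Answer: 71369647029/2147483648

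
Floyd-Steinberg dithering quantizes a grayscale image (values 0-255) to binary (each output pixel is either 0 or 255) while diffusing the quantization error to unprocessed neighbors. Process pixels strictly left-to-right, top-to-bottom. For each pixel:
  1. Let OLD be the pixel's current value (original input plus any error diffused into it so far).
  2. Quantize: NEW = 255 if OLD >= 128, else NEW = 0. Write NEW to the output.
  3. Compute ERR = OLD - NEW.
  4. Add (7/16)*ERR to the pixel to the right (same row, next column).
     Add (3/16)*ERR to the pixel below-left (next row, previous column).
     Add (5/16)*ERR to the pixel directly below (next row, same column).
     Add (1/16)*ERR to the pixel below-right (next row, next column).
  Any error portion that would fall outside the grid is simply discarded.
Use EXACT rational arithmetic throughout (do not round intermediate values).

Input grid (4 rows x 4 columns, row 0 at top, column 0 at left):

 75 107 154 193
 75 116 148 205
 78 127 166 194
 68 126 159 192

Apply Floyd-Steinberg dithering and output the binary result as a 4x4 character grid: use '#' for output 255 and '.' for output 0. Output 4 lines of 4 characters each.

Answer: .#.#
.#.#
.###
..#.

Derivation:
(0,0): OLD=75 → NEW=0, ERR=75
(0,1): OLD=2237/16 → NEW=255, ERR=-1843/16
(0,2): OLD=26523/256 → NEW=0, ERR=26523/256
(0,3): OLD=976189/4096 → NEW=255, ERR=-68291/4096
(1,0): OLD=19671/256 → NEW=0, ERR=19671/256
(1,1): OLD=282081/2048 → NEW=255, ERR=-240159/2048
(1,2): OLD=7782261/65536 → NEW=0, ERR=7782261/65536
(1,3): OLD=270760515/1048576 → NEW=255, ERR=3373635/1048576
(2,0): OLD=2622267/32768 → NEW=0, ERR=2622267/32768
(2,1): OLD=159838009/1048576 → NEW=255, ERR=-107548871/1048576
(2,2): OLD=317739517/2097152 → NEW=255, ERR=-217034243/2097152
(2,3): OLD=5273088809/33554432 → NEW=255, ERR=-3283291351/33554432
(3,0): OLD=1237766795/16777216 → NEW=0, ERR=1237766795/16777216
(3,1): OLD=30017104213/268435456 → NEW=0, ERR=30017104213/268435456
(3,2): OLD=647786110635/4294967296 → NEW=255, ERR=-447430549845/4294967296
(3,3): OLD=7516333090093/68719476736 → NEW=0, ERR=7516333090093/68719476736
Row 0: .#.#
Row 1: .#.#
Row 2: .###
Row 3: ..#.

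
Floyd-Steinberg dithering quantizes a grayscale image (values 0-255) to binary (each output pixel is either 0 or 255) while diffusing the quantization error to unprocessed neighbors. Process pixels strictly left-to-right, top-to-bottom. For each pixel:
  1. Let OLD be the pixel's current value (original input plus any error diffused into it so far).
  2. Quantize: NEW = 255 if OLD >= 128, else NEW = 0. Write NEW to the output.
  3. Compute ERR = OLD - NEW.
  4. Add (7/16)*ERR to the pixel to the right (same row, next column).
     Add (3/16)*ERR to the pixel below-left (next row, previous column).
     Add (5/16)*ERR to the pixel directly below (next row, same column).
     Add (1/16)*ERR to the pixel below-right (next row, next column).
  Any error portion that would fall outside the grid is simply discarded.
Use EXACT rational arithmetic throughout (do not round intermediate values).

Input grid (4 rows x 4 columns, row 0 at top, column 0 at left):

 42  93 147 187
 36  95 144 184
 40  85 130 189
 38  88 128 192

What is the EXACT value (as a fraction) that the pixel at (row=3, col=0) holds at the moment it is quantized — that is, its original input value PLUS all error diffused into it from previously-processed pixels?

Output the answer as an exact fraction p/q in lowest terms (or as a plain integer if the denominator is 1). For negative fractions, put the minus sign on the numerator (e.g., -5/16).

(0,0): OLD=42 → NEW=0, ERR=42
(0,1): OLD=891/8 → NEW=0, ERR=891/8
(0,2): OLD=25053/128 → NEW=255, ERR=-7587/128
(0,3): OLD=329867/2048 → NEW=255, ERR=-192373/2048
(1,0): OLD=8961/128 → NEW=0, ERR=8961/128
(1,1): OLD=155591/1024 → NEW=255, ERR=-105529/1024
(1,2): OLD=2285203/32768 → NEW=0, ERR=2285203/32768
(1,3): OLD=95133301/524288 → NEW=255, ERR=-38560139/524288
(2,0): OLD=697213/16384 → NEW=0, ERR=697213/16384
(2,1): OLD=46590447/524288 → NEW=0, ERR=46590447/524288
(2,2): OLD=178719643/1048576 → NEW=255, ERR=-88667237/1048576
(2,3): OLD=2237748271/16777216 → NEW=255, ERR=-2040441809/16777216
(3,0): OLD=570092525/8388608 → NEW=0, ERR=570092525/8388608
Target (3,0): original=38, with diffused error = 570092525/8388608

Answer: 570092525/8388608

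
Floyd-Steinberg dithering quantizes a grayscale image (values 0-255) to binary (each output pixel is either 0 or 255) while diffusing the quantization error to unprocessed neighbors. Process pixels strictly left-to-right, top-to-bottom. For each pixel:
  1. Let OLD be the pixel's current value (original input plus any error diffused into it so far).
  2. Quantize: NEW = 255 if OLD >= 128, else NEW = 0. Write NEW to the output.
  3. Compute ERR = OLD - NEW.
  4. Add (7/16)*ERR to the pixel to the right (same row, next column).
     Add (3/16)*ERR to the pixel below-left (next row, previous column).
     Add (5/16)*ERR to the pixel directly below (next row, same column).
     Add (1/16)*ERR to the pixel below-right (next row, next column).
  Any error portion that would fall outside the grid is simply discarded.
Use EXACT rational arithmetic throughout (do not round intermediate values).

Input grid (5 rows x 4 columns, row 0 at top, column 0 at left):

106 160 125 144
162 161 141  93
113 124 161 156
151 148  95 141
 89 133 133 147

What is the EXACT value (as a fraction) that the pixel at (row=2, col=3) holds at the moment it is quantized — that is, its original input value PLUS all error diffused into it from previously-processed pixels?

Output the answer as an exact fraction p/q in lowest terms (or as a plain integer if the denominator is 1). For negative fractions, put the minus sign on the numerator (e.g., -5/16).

(0,0): OLD=106 → NEW=0, ERR=106
(0,1): OLD=1651/8 → NEW=255, ERR=-389/8
(0,2): OLD=13277/128 → NEW=0, ERR=13277/128
(0,3): OLD=387851/2048 → NEW=255, ERR=-134389/2048
(1,0): OLD=23809/128 → NEW=255, ERR=-8831/128
(1,1): OLD=145095/1024 → NEW=255, ERR=-116025/1024
(1,2): OLD=3555347/32768 → NEW=0, ERR=3555347/32768
(1,3): OLD=66294005/524288 → NEW=0, ERR=66294005/524288
(2,0): OLD=1150077/16384 → NEW=0, ERR=1150077/16384
(2,1): OLD=70954095/524288 → NEW=255, ERR=-62739345/524288
(2,2): OLD=166911931/1048576 → NEW=255, ERR=-100474949/1048576
(2,3): OLD=2690632207/16777216 → NEW=255, ERR=-1587557873/16777216
Target (2,3): original=156, with diffused error = 2690632207/16777216

Answer: 2690632207/16777216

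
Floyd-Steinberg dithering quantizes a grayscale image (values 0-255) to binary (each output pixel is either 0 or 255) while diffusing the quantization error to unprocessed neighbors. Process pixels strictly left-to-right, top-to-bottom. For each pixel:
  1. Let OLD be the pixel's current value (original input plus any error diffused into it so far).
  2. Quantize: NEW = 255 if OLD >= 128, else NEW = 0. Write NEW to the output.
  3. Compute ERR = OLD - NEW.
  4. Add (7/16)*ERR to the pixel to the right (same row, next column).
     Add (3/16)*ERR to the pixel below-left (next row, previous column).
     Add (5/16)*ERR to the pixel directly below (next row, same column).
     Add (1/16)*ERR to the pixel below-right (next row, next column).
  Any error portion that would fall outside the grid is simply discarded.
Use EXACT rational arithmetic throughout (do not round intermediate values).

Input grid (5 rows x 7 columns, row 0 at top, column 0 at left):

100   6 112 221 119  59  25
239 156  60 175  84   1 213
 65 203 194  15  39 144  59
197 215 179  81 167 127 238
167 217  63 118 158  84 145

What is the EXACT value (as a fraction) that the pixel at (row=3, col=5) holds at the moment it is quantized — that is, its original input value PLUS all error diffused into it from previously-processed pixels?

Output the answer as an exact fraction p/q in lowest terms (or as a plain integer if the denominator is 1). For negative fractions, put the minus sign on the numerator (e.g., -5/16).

(0,0): OLD=100 → NEW=0, ERR=100
(0,1): OLD=199/4 → NEW=0, ERR=199/4
(0,2): OLD=8561/64 → NEW=255, ERR=-7759/64
(0,3): OLD=171991/1024 → NEW=255, ERR=-89129/1024
(0,4): OLD=1325793/16384 → NEW=0, ERR=1325793/16384
(0,5): OLD=24747047/262144 → NEW=0, ERR=24747047/262144
(0,6): OLD=278086929/4194304 → NEW=0, ERR=278086929/4194304
(1,0): OLD=17893/64 → NEW=255, ERR=1573/64
(1,1): OLD=84899/512 → NEW=255, ERR=-45661/512
(1,2): OLD=-493377/16384 → NEW=0, ERR=-493377/16384
(1,3): OLD=9320579/65536 → NEW=255, ERR=-7391101/65536
(1,4): OLD=302858265/4194304 → NEW=0, ERR=302858265/4194304
(1,5): OLD=2670272137/33554432 → NEW=0, ERR=2670272137/33554432
(1,6): OLD=147336508391/536870912 → NEW=255, ERR=10434425831/536870912
(2,0): OLD=458417/8192 → NEW=0, ERR=458417/8192
(2,1): OLD=51249867/262144 → NEW=255, ERR=-15596853/262144
(2,2): OLD=552975201/4194304 → NEW=255, ERR=-516572319/4194304
(2,3): OLD=-2096127655/33554432 → NEW=0, ERR=-2096127655/33554432
(2,4): OLD=11302987641/268435456 → NEW=0, ERR=11302987641/268435456
(2,5): OLD=1678883314595/8589934592 → NEW=255, ERR=-511550006365/8589934592
(2,6): OLD=6046391943845/137438953472 → NEW=0, ERR=6046391943845/137438953472
(3,0): OLD=852834049/4194304 → NEW=255, ERR=-216713471/4194304
(3,1): OLD=5174327885/33554432 → NEW=255, ERR=-3382052275/33554432
(3,2): OLD=21738927207/268435456 → NEW=0, ERR=21738927207/268435456
(3,3): OLD=104267017433/1073741824 → NEW=0, ERR=104267017433/1073741824
(3,4): OLD=28528477529857/137438953472 → NEW=255, ERR=-6518455605503/137438953472
(3,5): OLD=108324534605555/1099511627776 → NEW=0, ERR=108324534605555/1099511627776
Target (3,5): original=127, with diffused error = 108324534605555/1099511627776

Answer: 108324534605555/1099511627776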